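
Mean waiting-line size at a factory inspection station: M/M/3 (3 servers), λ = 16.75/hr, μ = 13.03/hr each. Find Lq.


a = λ/μ = 1.2855; ρ = a/3 = 0.4285
P₀ = 0.268007
Lq = P₀·a^c·ρ / (c!·(1−ρ)²) = 0.268007·2.12428·0.4285/(6·0.32661)
= 0.12449

Final: 0.12449


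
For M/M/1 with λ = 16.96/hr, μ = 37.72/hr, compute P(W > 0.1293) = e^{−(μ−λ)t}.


W ~ Exponential(μ−λ) for M/M/1.
μ − λ = 37.72 − 16.96 = 20.7600
P(W > t) = e^{−(μ−λ)t} = e^{−2.6843} = 0.068271

Final: 0.068271


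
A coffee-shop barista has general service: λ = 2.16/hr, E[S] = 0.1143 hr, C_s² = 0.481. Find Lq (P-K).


ρ = λ·E[S] = 2.16·0.1143 = 0.2469
Lq = ρ²(1+C_s²)/(2(1−ρ)) = 0.06095·(1+0.481)/(2·0.7531)
= 0.06095·1.4810/1.5062 = 0.05993

Final: 0.05993


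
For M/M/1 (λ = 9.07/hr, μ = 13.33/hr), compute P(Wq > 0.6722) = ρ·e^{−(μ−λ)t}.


ρ = 9.07/13.33 = 0.6804
P(Wq > t) = ρ·e^{−(μ−λ)t} = 0.6804·e^{−2.8636}
= 0.6804·0.057065 = 0.038828

Final: 0.038828


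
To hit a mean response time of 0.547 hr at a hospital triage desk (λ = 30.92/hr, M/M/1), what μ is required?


W = 1/(μ−λ) ⇒ μ − λ = 1/W = 1/0.547 = 1.8282
μ = λ + 1/W = 30.92 + 1.8282 = 32.7482 per hr

Final: 32.7482 /hr


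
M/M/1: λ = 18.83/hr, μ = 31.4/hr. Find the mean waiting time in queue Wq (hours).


ρ = 18.83/31.4 = 0.5997
Wq = ρ/(μ−λ) = 0.5997/(31.4 − 18.83) = 0.5997/12.57 = 0.04771 hr

Final: 0.04771 hr


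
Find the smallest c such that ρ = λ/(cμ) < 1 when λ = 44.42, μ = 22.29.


Stability requires cμ > λ ⇔ c > λ/μ.
λ/μ = 44.42/22.29 = 1.9928
Minimum integer c = ⌊1.9928⌋ + 1 = 2
Check: 2·22.29 = 44.58 > 44.42, while 1·22.29 = 22.29 ≤ 44.42

Final: 2 servers


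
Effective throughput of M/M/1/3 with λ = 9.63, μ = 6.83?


ρ = 1.4100; P_K = (1−ρ)ρ^3/(1−ρ^4) = 0.389252
λ_eff = λ(1 − P_K) = 9.63·(1 − 0.389252) = 9.63·0.610748 = 5.8815 /hr

Final: 5.8815 /hr


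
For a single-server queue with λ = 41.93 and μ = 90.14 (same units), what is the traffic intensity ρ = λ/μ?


ρ = λ/μ = 41.93/90.14 = 0.4652

Final: 0.4652


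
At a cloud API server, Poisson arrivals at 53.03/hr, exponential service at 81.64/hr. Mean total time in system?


W = 1/(μ−λ) = 1/(81.64 − 53.03) = 1/28.61 = 0.03495 hr

Final: 0.03495 hr


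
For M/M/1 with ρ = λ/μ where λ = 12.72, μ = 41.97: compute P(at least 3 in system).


ρ = 12.72/41.97 = 0.3031
P(N ≥ n) = ρ^n = 0.3031^3 = 0.027838

Final: 0.027838


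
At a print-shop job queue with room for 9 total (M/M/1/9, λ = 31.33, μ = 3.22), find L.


ρ = 31.33/3.22 = 9.7298
L = ρ[1 − (K+1)ρ^K + Kρ^(K+1)] / [(1−ρ)(1−ρ^(K+1))]
Numerator: 9.7298·(1 − 10·781521101.444654 + 9·7604054692.006519) = 589833770327.266479
Denominator: (-8.7298)·(-7604054691.006519) = 66381980547.886093
L = 589833770327.266479/66381980547.886093 = 8.8855

Final: 8.8855


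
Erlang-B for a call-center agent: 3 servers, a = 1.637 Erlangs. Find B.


B(c,a) = (a^c/c!) / Σ_{k=0}^{c} a^k/k!
a^3/3! = 0.731130
Σ terms (k=0..3): 1.00000 + 1.63700 + 1.33988 + 0.73113 = 4.708015
B = 0.731130/4.708015 = 0.155295

Final: 0.155295


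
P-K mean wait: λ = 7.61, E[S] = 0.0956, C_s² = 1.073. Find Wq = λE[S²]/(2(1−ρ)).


ρ = λ·E[S] = 7.61·0.0956 = 0.7275
E[S²] = E[S]²(1+C_s²) = 0.0956²·(1+1.073) = 0.018946
Wq = λ·E[S²]/(2(1−ρ)) = 7.61·0.018946/(2·0.2725) = 0.26456 hr

Final: 0.26456 hr


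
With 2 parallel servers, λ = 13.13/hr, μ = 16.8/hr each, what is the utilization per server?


ρ = λ/(cμ) = 13.13/(2·16.8) = 13.13/33.60 = 0.3908

Final: 0.3908


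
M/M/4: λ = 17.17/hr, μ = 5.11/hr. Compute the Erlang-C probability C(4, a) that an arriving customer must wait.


a = λ/μ = 3.3601; ρ = a/4 = 0.8400
P₀ = 0.020191 (from M/M/c formula)
C(c,a) = [a^c/(c!(1−ρ))]·P₀ = [127.46695/(24·0.1600)]·0.020191
= 33.19858·0.020191 = 0.670322

Final: 0.670322


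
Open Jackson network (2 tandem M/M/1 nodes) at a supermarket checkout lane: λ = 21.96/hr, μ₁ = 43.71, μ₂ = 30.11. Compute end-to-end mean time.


Each node sees arrival rate λ = 21.96/hr (tandem ⇒ throughput preserved).
W₁ = 1/(μ₁−λ) = 1/(43.71−21.96) = 0.04598 hr
W₂ = 1/(μ₂−λ) = 1/(30.11−21.96) = 0.12270 hr
W_total = W₁ + W₂ = 0.04598 + 0.12270 = 0.16868 hr

Final: 0.16868 hr


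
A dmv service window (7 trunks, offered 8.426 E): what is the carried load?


B(7,8.426) = 0.331664 (Erlang-B)
Carried load = a(1 − B) = 8.426·(1 − 0.331664) = 8.426·0.668336 = 5.6314 E

Final: 5.6314 Erlangs


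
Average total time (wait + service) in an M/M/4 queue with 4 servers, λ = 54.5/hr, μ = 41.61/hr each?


a = 1.3098; ρ = 0.3274; P₀ = 0.268502
Lq = P₀·a^c·ρ/(c!(1−ρ)²) = 0.02383
Wq = Lq/λ = 0.02383/54.5 = 0.0004373 hr
W = Wq + 1/μ = 0.0004373 + 0.02403 = 0.02447 hr

Final: 0.02447 hr


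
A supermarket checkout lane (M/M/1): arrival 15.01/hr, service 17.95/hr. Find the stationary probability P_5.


ρ = 15.01/17.95 = 0.8362
P_n = (1−ρ)·ρ^n = (1 − 0.8362)·0.8362^5 = 0.1638·0.408866 = 0.066967

Final: 0.066967


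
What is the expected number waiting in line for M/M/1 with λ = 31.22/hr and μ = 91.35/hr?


ρ = 31.22/91.35 = 0.3418
Lq = ρ²/(1−ρ) = 0.1168/0.6582 = 0.1774

Final: 0.1774


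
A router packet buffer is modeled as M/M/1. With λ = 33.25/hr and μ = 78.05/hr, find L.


ρ = λ/μ = 33.25/78.05 = 0.4260
L = ρ/(1−ρ) = 0.4260/(1 − 0.4260) = 0.4260/0.5740 = 0.7422

Final: 0.7422


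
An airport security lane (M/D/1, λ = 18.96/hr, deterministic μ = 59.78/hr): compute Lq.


ρ = 18.96/59.78 = 0.3172
M/D/1: Lq = ρ²/(2(1−ρ)) = 0.1006/(2·0.6828) = 0.07366

Final: 0.07366


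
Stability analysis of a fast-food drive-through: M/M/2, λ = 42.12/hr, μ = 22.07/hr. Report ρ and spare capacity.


Total capacity cμ = 2·22.07 = 44.14/hr
ρ = λ/(cμ) = 42.12/44.14 = 0.9542
Stable ⇔ ρ < 1: YES
Spare capacity = cμ − λ = 44.14 − 42.12 = 2.02/hr

Final: ρ = 0.9542; stable; margin = 2.02/hr


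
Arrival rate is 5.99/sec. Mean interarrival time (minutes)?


Mean interarrival time = 1/λ = 1/5.99 second = 0.16694 second
In minutes: 0.16694 × 0.0166667 = 0.002782 min

Final: 0.002782 min


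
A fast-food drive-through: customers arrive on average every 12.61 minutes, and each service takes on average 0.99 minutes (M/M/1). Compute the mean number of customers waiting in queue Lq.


λ = 60/12.61 = 4.7581 /hr
μ = 60/0.99 = 60.6061 /hr
ρ = λ/μ = 4.7581/60.6061 = 0.07851
Lq = ρ²/(1−ρ) = 0.006164/0.9215 = 0.006689

Final: 0.006689


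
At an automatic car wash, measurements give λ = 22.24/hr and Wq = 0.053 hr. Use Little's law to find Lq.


Lq = λWq = 22.24·0.053 = 1.1787

Final: 1.1787


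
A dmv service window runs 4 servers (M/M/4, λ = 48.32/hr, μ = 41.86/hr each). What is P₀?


a = λ/μ = 48.32/41.86 = 1.1543; ρ = a/c = 0.2886
Σ_{k=0}^{3} a^k/k! (terms k=0..3) = 1.00000 + 1.15432 + 0.66623 + 0.25635 = 3.07690
Tail: a^4/(4!(1−ρ)) = 1.77546/(24·0.7114) = 0.10399
P₀ = 1/(3.07690 + 0.10399) = 1/3.18089 = 0.314377

Final: 0.314377


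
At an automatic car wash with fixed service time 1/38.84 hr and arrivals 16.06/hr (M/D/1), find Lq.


ρ = 16.06/38.84 = 0.4135
M/D/1: Lq = ρ²/(2(1−ρ)) = 0.1710/(2·0.5865) = 0.14576

Final: 0.14576


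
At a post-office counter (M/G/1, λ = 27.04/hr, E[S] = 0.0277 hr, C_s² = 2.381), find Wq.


ρ = λ·E[S] = 27.04·0.0277 = 0.7490
E[S²] = E[S]²(1+C_s²) = 0.0277²·(1+2.381) = 0.002594
Wq = λ·E[S²]/(2(1−ρ)) = 27.04·0.002594/(2·0.2510) = 0.13974 hr

Final: 0.13974 hr


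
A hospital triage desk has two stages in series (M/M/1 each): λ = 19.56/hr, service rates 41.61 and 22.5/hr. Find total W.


Each node sees arrival rate λ = 19.56/hr (tandem ⇒ throughput preserved).
W₁ = 1/(μ₁−λ) = 1/(41.61−19.56) = 0.04535 hr
W₂ = 1/(μ₂−λ) = 1/(22.5−19.56) = 0.34014 hr
W_total = W₁ + W₂ = 0.04535 + 0.34014 = 0.38549 hr

Final: 0.38549 hr


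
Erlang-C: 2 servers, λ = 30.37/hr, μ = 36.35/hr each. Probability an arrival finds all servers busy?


a = λ/μ = 0.8355; ρ = a/2 = 0.4177
P₀ = 0.410692 (from M/M/c formula)
C(c,a) = [a^c/(c!(1−ρ))]·P₀ = [0.69804/(2·0.5823)]·0.410692
= 0.59943·0.410692 = 0.246180

Final: 0.246180


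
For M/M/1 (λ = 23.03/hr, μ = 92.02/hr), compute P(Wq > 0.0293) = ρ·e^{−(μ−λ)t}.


ρ = 23.03/92.02 = 0.2503
P(Wq > t) = ρ·e^{−(μ−λ)t} = 0.2503·e^{−2.0214}
= 0.2503·0.132469 = 0.033153

Final: 0.033153


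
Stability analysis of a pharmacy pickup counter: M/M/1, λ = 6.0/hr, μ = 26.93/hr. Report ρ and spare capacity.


Total capacity cμ = 1·26.93 = 26.93/hr
ρ = λ/(cμ) = 6.0/26.93 = 0.2228
Stable ⇔ ρ < 1: YES
Spare capacity = cμ − λ = 26.93 − 6.0 = 20.93/hr

Final: ρ = 0.2228; stable; margin = 20.93/hr


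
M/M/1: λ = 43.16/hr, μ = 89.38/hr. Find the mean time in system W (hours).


W = 1/(μ−λ) = 1/(89.38 − 43.16) = 1/46.22 = 0.02164 hr

Final: 0.02164 hr


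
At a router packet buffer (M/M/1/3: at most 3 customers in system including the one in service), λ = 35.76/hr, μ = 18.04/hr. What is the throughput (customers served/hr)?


ρ = 1.9823; P_K = (1−ρ)ρ^3/(1−ρ^4) = 0.529842
λ_eff = λ(1 − P_K) = 35.76·(1 − 0.529842) = 35.76·0.470158 = 16.8128 /hr

Final: 16.8128 /hr


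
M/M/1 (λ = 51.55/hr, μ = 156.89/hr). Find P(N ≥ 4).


ρ = 51.55/156.89 = 0.3286
P(N ≥ n) = ρ^n = 0.3286^4 = 0.011656

Final: 0.011656


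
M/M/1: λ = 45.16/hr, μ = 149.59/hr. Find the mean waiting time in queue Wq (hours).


ρ = 45.16/149.59 = 0.3019
Wq = ρ/(μ−λ) = 0.3019/(149.59 − 45.16) = 0.3019/104.43 = 0.002891 hr

Final: 0.002891 hr


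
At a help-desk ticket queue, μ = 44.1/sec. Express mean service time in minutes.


Mean service time = 1/μ = 1/44.1 second = 0.02268 second
In minutes: 0.02268 × 0.0166667 = 0.0003779 min

Final: 0.0003779 min


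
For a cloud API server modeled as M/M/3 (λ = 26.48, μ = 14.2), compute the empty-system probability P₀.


a = λ/μ = 26.48/14.2 = 1.8648; ρ = a/c = 0.6216
Σ_{k=0}^{2} a^k/k! (terms k=0..2) = 1.00000 + 1.86479 + 1.73872 = 4.60351
Tail: a^3/(3!(1−ρ)) = 6.48469/(6·0.3784) = 2.85616
P₀ = 1/(4.60351 + 2.85616) = 1/7.45967 = 0.134054

Final: 0.134054


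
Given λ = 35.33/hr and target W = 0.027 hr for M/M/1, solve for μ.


W = 1/(μ−λ) ⇒ μ − λ = 1/W = 1/0.027 = 37.0370
μ = λ + 1/W = 35.33 + 37.0370 = 72.3670 per hr

Final: 72.3670 /hr


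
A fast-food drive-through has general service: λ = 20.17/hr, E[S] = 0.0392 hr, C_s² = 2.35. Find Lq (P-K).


ρ = λ·E[S] = 20.17·0.0392 = 0.7907
Lq = ρ²(1+C_s²)/(2(1−ρ)) = 0.6251·(1+2.35)/(2·0.2093)
= 0.6251·3.3500/0.4187 = 5.00213

Final: 5.00213


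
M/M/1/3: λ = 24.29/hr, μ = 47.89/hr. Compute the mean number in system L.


ρ = 24.29/47.89 = 0.5072
L = ρ[1 − (K+1)ρ^K + Kρ^(K+1)] / [(1−ρ)(1−ρ^(K+1))]
Numerator: 0.5072·(1 − 4·0.130481 + 3·0.066181) = 0.343183
Denominator: (0.4928)·(0.933819) = 0.460182
L = 0.343183/0.460182 = 0.7458

Final: 0.7458


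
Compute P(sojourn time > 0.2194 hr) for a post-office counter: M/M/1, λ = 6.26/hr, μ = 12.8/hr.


W ~ Exponential(μ−λ) for M/M/1.
μ − λ = 12.8 − 6.26 = 6.5400
P(W > t) = e^{−(μ−λ)t} = e^{−1.4349} = 0.238145

Final: 0.238145


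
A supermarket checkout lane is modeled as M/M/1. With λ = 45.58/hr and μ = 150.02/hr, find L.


ρ = λ/μ = 45.58/150.02 = 0.3038
L = ρ/(1−ρ) = 0.3038/(1 − 0.3038) = 0.3038/0.6962 = 0.4364

Final: 0.4364


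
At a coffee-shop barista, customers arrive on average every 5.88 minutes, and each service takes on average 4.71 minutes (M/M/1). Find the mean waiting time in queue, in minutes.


λ = 60/5.88 = 10.2041 /hr
μ = 60/4.71 = 12.7389 /hr
ρ = λ/μ = 10.2041/12.7389 = 0.8010
Wq = ρ/(μ−λ) = 0.8010/(12.7389−10.2041) = 0.31601 hr
In minutes: 0.31601·60 = 18.961 min

Final: 18.961 min


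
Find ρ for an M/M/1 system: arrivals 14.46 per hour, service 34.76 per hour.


ρ = λ/μ = 14.46/34.76 = 0.4160

Final: 0.4160


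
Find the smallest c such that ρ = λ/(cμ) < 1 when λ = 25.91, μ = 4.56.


Stability requires cμ > λ ⇔ c > λ/μ.
λ/μ = 25.91/4.56 = 5.6820
Minimum integer c = ⌊5.6820⌋ + 1 = 6
Check: 6·4.56 = 27.36 > 25.91, while 5·4.56 = 22.80 ≤ 25.91

Final: 6 servers


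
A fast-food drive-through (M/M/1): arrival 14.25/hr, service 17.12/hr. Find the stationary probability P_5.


ρ = 14.25/17.12 = 0.8324
P_n = (1−ρ)·ρ^n = (1 − 0.8324)·0.8324^5 = 0.1676·0.399536 = 0.066978

Final: 0.066978


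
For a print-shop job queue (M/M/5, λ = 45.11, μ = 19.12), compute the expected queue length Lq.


a = λ/μ = 2.3593; ρ = a/5 = 0.4719
P₀ = 0.092801
Lq = P₀·a^c·ρ / (c!·(1−ρ)²) = 0.092801·73.10123·0.4719/(120·0.27893)
= 0.09564

Final: 0.09564


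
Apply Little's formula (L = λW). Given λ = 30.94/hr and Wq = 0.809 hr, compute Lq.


Lq = λWq = 30.94·0.809 = 25.0305

Final: 25.0305


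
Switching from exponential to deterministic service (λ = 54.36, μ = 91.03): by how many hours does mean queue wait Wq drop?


ρ = 54.36/91.03 = 0.5972
Wq(M/M/1) = ρ/(μ−λ) = 0.5972/36.67 = 0.01628 hr
Wq(M/D/1) = ρ/(2(μ−λ)) = 0.008142 hr
Savings = 0.01628 − 0.008142 = 0.008142 hr

Final: 0.008142 hr


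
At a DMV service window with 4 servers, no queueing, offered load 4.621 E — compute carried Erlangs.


B(4,4.621) = 0.367183 (Erlang-B)
Carried load = a(1 − B) = 4.621·(1 − 0.367183) = 4.621·0.632817 = 2.9242 E

Final: 2.9242 Erlangs


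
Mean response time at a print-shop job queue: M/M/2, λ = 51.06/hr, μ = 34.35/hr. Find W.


a = 1.4865; ρ = 0.7432; P₀ = 0.147295
Lq = P₀·a^c·ρ/(c!(1−ρ)²) = 1.83445
Wq = Lq/λ = 1.83445/51.06 = 0.03593 hr
W = Wq + 1/μ = 0.03593 + 0.02911 = 0.06504 hr

Final: 0.06504 hr


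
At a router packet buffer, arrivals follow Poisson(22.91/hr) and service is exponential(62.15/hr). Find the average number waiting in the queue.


ρ = 22.91/62.15 = 0.3686
Lq = ρ²/(1−ρ) = 0.1359/0.6314 = 0.2152

Final: 0.2152


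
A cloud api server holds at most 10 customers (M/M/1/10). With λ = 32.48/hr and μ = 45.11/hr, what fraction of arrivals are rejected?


ρ = λ/μ = 32.48/45.11 = 0.7200
P_K = (1−ρ)ρ^K/(1−ρ^(K+1)) = (0.2800·0.037448)/(1 − 0.026963)
= 0.010485/0.973037 = 0.010775

Final: 0.010775


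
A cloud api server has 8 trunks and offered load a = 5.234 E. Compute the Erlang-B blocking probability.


B(c,a) = (a^c/c!) / Σ_{k=0}^{c} a^k/k!
a^8/8! = 13.968482
Σ terms (k=0..8): 1.00000 + 5.23400 + 13.69738 + 23.89736 + 31.26969 + 32.73312 + 28.55419 + 21.35037 + 13.96848 = 171.704591
B = 13.968482/171.704591 = 0.081352

Final: 0.081352


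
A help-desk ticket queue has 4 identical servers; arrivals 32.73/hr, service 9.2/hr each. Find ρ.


ρ = λ/(cμ) = 32.73/(4·9.2) = 32.73/36.80 = 0.8894

Final: 0.8894


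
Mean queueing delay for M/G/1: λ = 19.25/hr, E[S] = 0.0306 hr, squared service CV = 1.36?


ρ = λ·E[S] = 19.25·0.0306 = 0.5890
E[S²] = E[S]²(1+C_s²) = 0.0306²·(1+1.36) = 0.002210
Wq = λ·E[S²]/(2(1−ρ)) = 19.25·0.002210/(2·0.4110) = 0.05176 hr

Final: 0.05176 hr


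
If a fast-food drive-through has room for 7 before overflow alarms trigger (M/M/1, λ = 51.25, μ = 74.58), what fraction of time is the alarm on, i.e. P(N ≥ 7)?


ρ = 51.25/74.58 = 0.6872
P(N ≥ n) = ρ^n = 0.6872^7 = 0.072360

Final: 0.072360


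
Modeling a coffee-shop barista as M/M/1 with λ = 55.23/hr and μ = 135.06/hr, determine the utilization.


ρ = λ/μ = 55.23/135.06 = 0.4089

Final: 0.4089


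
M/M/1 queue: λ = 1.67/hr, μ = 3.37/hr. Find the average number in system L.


ρ = λ/μ = 1.67/3.37 = 0.4955
L = ρ/(1−ρ) = 0.4955/(1 − 0.4955) = 0.4955/0.5045 = 0.9824

Final: 0.9824


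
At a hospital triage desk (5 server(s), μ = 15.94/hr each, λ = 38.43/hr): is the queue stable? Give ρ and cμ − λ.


Total capacity cμ = 5·15.94 = 79.70/hr
ρ = λ/(cμ) = 38.43/79.70 = 0.4822
Stable ⇔ ρ < 1: YES
Spare capacity = cμ − λ = 79.70 − 38.43 = 41.27/hr

Final: ρ = 0.4822; stable; margin = 41.27/hr


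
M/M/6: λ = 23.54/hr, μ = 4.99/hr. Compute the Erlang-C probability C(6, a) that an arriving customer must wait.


a = λ/μ = 4.7174; ρ = a/6 = 0.7862
P₀ = 0.006847 (from M/M/c formula)
C(c,a) = [a^c/(c!(1−ρ))]·P₀ = [11021.36733/(720·0.2138)]·0.006847
= 71.61019·0.006847 = 0.490291

Final: 0.490291


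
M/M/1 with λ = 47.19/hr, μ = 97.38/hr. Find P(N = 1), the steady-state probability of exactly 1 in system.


ρ = 47.19/97.38 = 0.4846
P_n = (1−ρ)·ρ^n = (1 − 0.4846)·0.4846^1 = 0.5154·0.484596 = 0.249763

Final: 0.249763


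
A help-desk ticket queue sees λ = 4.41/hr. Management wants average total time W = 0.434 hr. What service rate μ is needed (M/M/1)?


W = 1/(μ−λ) ⇒ μ − λ = 1/W = 1/0.434 = 2.3041
μ = λ + 1/W = 4.41 + 2.3041 = 6.7141 per hr

Final: 6.7141 /hr


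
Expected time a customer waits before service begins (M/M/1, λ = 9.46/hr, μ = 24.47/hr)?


ρ = 9.46/24.47 = 0.3866
Wq = ρ/(μ−λ) = 0.3866/(24.47 − 9.46) = 0.3866/15.01 = 0.02576 hr

Final: 0.02576 hr


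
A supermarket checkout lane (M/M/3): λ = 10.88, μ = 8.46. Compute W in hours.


a = 1.2861; ρ = 0.4287; P₀ = 0.267843
Lq = P₀·a^c·ρ/(c!(1−ρ)²) = 0.12471
Wq = Lq/λ = 0.12471/10.88 = 0.01146 hr
W = Wq + 1/μ = 0.01146 + 0.11820 = 0.12967 hr

Final: 0.12967 hr


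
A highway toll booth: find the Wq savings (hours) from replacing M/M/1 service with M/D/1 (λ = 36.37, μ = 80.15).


ρ = 36.37/80.15 = 0.4538
Wq(M/M/1) = ρ/(μ−λ) = 0.4538/43.78 = 0.01036 hr
Wq(M/D/1) = ρ/(2(μ−λ)) = 0.005182 hr
Savings = 0.01036 − 0.005182 = 0.005182 hr

Final: 0.005182 hr


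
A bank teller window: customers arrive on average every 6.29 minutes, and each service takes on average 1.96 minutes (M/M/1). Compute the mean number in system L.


λ = 60/6.29 = 9.5390 /hr
μ = 60/1.96 = 30.6122 /hr
ρ = λ/μ = 9.5390/30.6122 = 0.3116
L = ρ/(1−ρ) = 0.3116/0.6884 = 0.4527

Final: 0.4527


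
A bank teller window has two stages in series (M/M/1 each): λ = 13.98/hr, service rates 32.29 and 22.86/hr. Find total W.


Each node sees arrival rate λ = 13.98/hr (tandem ⇒ throughput preserved).
W₁ = 1/(μ₁−λ) = 1/(32.29−13.98) = 0.05461 hr
W₂ = 1/(μ₂−λ) = 1/(22.86−13.98) = 0.11261 hr
W_total = W₁ + W₂ = 0.05461 + 0.11261 = 0.16723 hr

Final: 0.16723 hr


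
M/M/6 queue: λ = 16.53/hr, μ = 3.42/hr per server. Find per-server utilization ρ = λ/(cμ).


ρ = λ/(cμ) = 16.53/(6·3.42) = 16.53/20.52 = 0.8056

Final: 0.8056


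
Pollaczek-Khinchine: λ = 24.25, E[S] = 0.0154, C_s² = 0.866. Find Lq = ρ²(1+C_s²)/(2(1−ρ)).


ρ = λ·E[S] = 24.25·0.0154 = 0.3735
Lq = ρ²(1+C_s²)/(2(1−ρ)) = 0.1395·(1+0.866)/(2·0.6265)
= 0.1395·1.8660/1.2531 = 0.20768

Final: 0.20768


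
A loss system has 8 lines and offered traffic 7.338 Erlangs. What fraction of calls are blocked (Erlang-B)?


B(c,a) = (a^c/c!) / Σ_{k=0}^{c} a^k/k!
a^8/8! = 208.497636
Σ terms (k=0..8): 1.00000 + 7.33800 + 26.92312 + 65.85396 + 120.80908 + 177.29941 + 216.83718 + 227.30732 + 208.49764 = 1051.865704
B = 208.497636/1051.865704 = 0.198217

Final: 0.198217


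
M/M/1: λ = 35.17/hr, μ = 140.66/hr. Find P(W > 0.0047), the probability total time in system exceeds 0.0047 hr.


W ~ Exponential(μ−λ) for M/M/1.
μ − λ = 140.66 − 35.17 = 105.4900
P(W > t) = e^{−(μ−λ)t} = e^{−0.4958} = 0.609082

Final: 0.609082


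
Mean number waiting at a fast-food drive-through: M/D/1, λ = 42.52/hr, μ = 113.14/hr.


ρ = 42.52/113.14 = 0.3758
M/D/1: Lq = ρ²/(2(1−ρ)) = 0.1412/(2·0.6242) = 0.11314

Final: 0.11314


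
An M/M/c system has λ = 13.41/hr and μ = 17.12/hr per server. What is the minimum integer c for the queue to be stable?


Stability requires cμ > λ ⇔ c > λ/μ.
λ/μ = 13.41/17.12 = 0.7833
Minimum integer c = ⌊0.7833⌋ + 1 = 1
Check: 1·17.12 = 17.12 > 13.41, while 0·17.12 = 0.00 ≤ 13.41

Final: 1 servers


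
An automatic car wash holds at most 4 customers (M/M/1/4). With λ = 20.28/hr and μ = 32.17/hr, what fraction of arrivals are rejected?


ρ = λ/μ = 20.28/32.17 = 0.6304
P_K = (1−ρ)ρ^K/(1−ρ^(K+1)) = (0.3696·0.157931)/(1 − 0.099560)
= 0.058371/0.900440 = 0.064825

Final: 0.064825


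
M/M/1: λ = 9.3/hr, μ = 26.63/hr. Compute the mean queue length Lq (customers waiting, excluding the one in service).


ρ = 9.3/26.63 = 0.3492
Lq = ρ²/(1−ρ) = 0.1220/0.6508 = 0.1874

Final: 0.1874


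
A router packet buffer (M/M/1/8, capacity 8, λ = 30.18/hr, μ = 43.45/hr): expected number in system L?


ρ = 30.18/43.45 = 0.6946
L = ρ[1 − (K+1)ρ^K + Kρ^(K+1)] / [(1−ρ)(1−ρ^(K+1))]
Numerator: 0.6946·(1 − 9·0.054180 + 8·0.037633) = 0.565012
Denominator: (0.3054)·(0.962367) = 0.293915
L = 0.565012/0.293915 = 1.9224

Final: 1.9224


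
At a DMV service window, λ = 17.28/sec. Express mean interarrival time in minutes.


Mean interarrival time = 1/λ = 1/17.28 second = 0.05787 second
In minutes: 0.05787 × 0.0166667 = 0.0009645 min

Final: 0.0009645 min


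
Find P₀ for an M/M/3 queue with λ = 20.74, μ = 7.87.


a = λ/μ = 20.74/7.87 = 2.6353; ρ = a/c = 0.8784
Σ_{k=0}^{2} a^k/k! (terms k=0..2) = 1.00000 + 2.63532 + 3.47247 = 7.10779
Tail: a^3/(3!(1−ρ)) = 18.30215/(6·0.1216) = 25.09371
P₀ = 1/(7.10779 + 25.09371) = 1/32.20150 = 0.031054

Final: 0.031054


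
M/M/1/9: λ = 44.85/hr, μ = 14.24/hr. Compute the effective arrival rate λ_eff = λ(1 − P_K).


ρ = 3.1496; P_K = (1−ρ)ρ^9/(1−ρ^10) = 0.682504
λ_eff = λ(1 − P_K) = 44.85·(1 − 0.682504) = 44.85·0.317496 = 14.2397 /hr

Final: 14.2397 /hr


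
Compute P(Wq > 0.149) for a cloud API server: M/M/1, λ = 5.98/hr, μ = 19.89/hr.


ρ = 5.98/19.89 = 0.3007
P(Wq > t) = ρ·e^{−(μ−λ)t} = 0.3007·e^{−2.0726}
= 0.3007·0.125859 = 0.037840

Final: 0.037840


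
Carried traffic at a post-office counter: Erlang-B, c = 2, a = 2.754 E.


B(2,2.754) = 0.502535 (Erlang-B)
Carried load = a(1 − B) = 2.754·(1 − 0.502535) = 2.754·0.497465 = 1.3700 E

Final: 1.3700 Erlangs


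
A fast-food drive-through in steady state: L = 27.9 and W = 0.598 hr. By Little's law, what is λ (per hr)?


λ = L/W = 27.9/0.598 = 46.6555 /hr

Final: 46.6555 /hr


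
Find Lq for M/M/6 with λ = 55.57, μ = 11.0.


a = λ/μ = 5.0518; ρ = a/6 = 0.8420
P₀ = 0.004150
Lq = P₀·a^c·ρ / (c!·(1−ρ)²) = 0.004150·16622.11451·0.8420/(720·0.02497)
= 3.23036

Final: 3.23036


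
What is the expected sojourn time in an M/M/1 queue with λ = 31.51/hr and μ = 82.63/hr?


W = 1/(μ−λ) = 1/(82.63 − 31.51) = 1/51.12 = 0.01956 hr

Final: 0.01956 hr


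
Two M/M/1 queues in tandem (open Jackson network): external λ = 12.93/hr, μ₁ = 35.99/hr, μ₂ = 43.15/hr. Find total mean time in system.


Each node sees arrival rate λ = 12.93/hr (tandem ⇒ throughput preserved).
W₁ = 1/(μ₁−λ) = 1/(35.99−12.93) = 0.04337 hr
W₂ = 1/(μ₂−λ) = 1/(43.15−12.93) = 0.03309 hr
W_total = W₁ + W₂ = 0.04337 + 0.03309 = 0.07646 hr

Final: 0.07646 hr


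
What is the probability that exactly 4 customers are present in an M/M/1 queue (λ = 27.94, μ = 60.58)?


ρ = 27.94/60.58 = 0.4612
P_n = (1−ρ)·ρ^n = (1 − 0.4612)·0.4612^4 = 0.5388·0.045247 = 0.024379

Final: 0.024379


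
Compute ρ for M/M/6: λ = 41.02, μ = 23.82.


ρ = λ/(cμ) = 41.02/(6·23.82) = 41.02/142.92 = 0.2870

Final: 0.2870


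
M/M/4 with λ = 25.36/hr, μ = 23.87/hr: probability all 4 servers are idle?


a = λ/μ = 25.36/23.87 = 1.0624; ρ = a/c = 0.2656
Σ_{k=0}^{3} a^k/k! (terms k=0..3) = 1.00000 + 1.06242 + 0.56437 + 0.19987 = 2.82666
Tail: a^4/(4!(1−ρ)) = 1.27405/(24·0.7344) = 0.07228
P₀ = 1/(2.82666 + 0.07228) = 1/2.89894 = 0.344953

Final: 0.344953


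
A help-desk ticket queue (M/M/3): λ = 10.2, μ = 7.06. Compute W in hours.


a = 1.4448; ρ = 0.4816; P₀ = 0.224318
Lq = P₀·a^c·ρ/(c!(1−ρ)²) = 0.20203
Wq = Lq/λ = 0.20203/10.2 = 0.01981 hr
W = Wq + 1/μ = 0.01981 + 0.14164 = 0.16145 hr

Final: 0.16145 hr


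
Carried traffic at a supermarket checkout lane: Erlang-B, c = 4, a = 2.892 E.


B(4,2.892) = 0.194053 (Erlang-B)
Carried load = a(1 − B) = 2.892·(1 − 0.194053) = 2.892·0.805947 = 2.3308 E

Final: 2.3308 Erlangs


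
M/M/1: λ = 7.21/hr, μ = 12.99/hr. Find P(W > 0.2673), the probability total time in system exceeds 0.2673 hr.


W ~ Exponential(μ−λ) for M/M/1.
μ − λ = 12.99 − 7.21 = 5.7800
P(W > t) = e^{−(μ−λ)t} = e^{−1.5450} = 0.213313

Final: 0.213313


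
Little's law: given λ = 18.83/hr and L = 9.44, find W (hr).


W = L/λ = 9.44/18.83 = 0.5013 hr

Final: 0.5013 hr


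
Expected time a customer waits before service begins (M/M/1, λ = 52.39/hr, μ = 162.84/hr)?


ρ = 52.39/162.84 = 0.3217
Wq = ρ/(μ−λ) = 0.3217/(162.84 − 52.39) = 0.3217/110.45 = 0.002913 hr

Final: 0.002913 hr


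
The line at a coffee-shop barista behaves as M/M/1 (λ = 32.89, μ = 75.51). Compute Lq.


ρ = 32.89/75.51 = 0.4356
Lq = ρ²/(1−ρ) = 0.1897/0.5644 = 0.3361

Final: 0.3361


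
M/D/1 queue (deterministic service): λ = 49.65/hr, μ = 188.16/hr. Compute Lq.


ρ = 49.65/188.16 = 0.2639
M/D/1: Lq = ρ²/(2(1−ρ)) = 0.06963/(2·0.7361) = 0.04729

Final: 0.04729


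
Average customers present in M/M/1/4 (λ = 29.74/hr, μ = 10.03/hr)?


ρ = 29.74/10.03 = 2.9651
L = ρ[1 − (K+1)ρ^K + Kρ^(K+1)] / [(1−ρ)(1−ρ^(K+1))]
Numerator: 2.9651·(1 − 5·77.296553 + 4·229.192370) = 1575.320737
Denominator: (-1.9651)·(-228.192370) = 448.421896
L = 1575.320737/448.421896 = 3.5130

Final: 3.5130


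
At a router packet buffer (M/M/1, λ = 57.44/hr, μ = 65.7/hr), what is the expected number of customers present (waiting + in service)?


ρ = λ/μ = 57.44/65.7 = 0.8743
L = ρ/(1−ρ) = 0.8743/(1 − 0.8743) = 0.8743/0.1257 = 6.9540

Final: 6.9540


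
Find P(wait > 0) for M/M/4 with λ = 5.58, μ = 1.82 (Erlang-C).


a = λ/μ = 3.0659; ρ = a/4 = 0.7665
P₀ = 0.034089 (from M/M/c formula)
C(c,a) = [a^c/(c!(1−ρ))]·P₀ = [88.35909/(24·0.2335)]·0.034089
= 15.76603·0.034089 = 0.537444

Final: 0.537444


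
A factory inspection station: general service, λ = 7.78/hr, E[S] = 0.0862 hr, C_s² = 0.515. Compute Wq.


ρ = λ·E[S] = 7.78·0.0862 = 0.6706
E[S²] = E[S]²(1+C_s²) = 0.0862²·(1+0.515) = 0.011257
Wq = λ·E[S²]/(2(1−ρ)) = 7.78·0.011257/(2·0.3294) = 0.13295 hr

Final: 0.13295 hr


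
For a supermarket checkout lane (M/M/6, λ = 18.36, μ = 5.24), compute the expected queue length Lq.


a = λ/μ = 3.5038; ρ = a/6 = 0.5840
P₀ = 0.028844
Lq = P₀·a^c·ρ / (c!·(1−ρ)²) = 0.028844·1850.32637·0.5840/(720·0.17308)
= 0.25010

Final: 0.25010


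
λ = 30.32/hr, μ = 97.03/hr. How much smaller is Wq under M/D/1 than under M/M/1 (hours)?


ρ = 30.32/97.03 = 0.3125
Wq(M/M/1) = ρ/(μ−λ) = 0.3125/66.71 = 0.004684 hr
Wq(M/D/1) = ρ/(2(μ−λ)) = 0.002342 hr
Savings = 0.004684 − 0.002342 = 0.002342 hr

Final: 0.002342 hr


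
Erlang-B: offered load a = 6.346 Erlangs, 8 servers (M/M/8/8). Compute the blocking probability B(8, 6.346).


B(c,a) = (a^c/c!) / Σ_{k=0}^{c} a^k/k!
a^8/8! = 65.234903
Σ terms (k=0..8): 1.00000 + 6.34600 + 20.13586 + 42.59405 + 67.57546 + 85.76678 + 90.71266 + 82.23751 + 65.23490 = 461.603222
B = 65.234903/461.603222 = 0.141322

Final: 0.141322


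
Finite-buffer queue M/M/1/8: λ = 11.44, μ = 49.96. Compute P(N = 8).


ρ = λ/μ = 11.44/49.96 = 0.2290
P_K = (1−ρ)ρ^K/(1−ρ^(K+1)) = (0.7710·0.000007558)/(1 − 0.000001731)
= 0.000005828/0.999998 = 0.000005828

Final: 0.000005828


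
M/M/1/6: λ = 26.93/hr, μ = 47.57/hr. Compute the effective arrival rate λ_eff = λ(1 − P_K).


ρ = 0.5661; P_K = (1−ρ)ρ^6/(1−ρ^7) = 0.014553
λ_eff = λ(1 − P_K) = 26.93·(1 − 0.014553) = 26.93·0.985447 = 26.5381 /hr

Final: 26.5381 /hr


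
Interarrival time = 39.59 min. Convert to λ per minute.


λ = 1/(interarrival time) in consistent units.
1 minute = 1 min, so λ = 1/39.59 = 0.02526 per minute

Final: 0.02526 /min


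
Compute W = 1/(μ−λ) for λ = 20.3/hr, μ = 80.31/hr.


W = 1/(μ−λ) = 1/(80.31 − 20.3) = 1/60.01 = 0.01666 hr

Final: 0.01666 hr


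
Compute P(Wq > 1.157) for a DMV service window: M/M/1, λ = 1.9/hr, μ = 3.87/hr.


ρ = 1.9/3.87 = 0.4910
P(Wq > t) = ρ·e^{−(μ−λ)t} = 0.4910·e^{−2.2793}
= 0.4910·0.102357 = 0.050253

Final: 0.050253


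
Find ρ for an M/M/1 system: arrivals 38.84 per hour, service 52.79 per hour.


ρ = λ/μ = 38.84/52.79 = 0.7357

Final: 0.7357


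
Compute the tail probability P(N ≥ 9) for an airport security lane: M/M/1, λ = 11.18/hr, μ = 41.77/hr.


ρ = 11.18/41.77 = 0.2677
P(N ≥ n) = ρ^n = 0.2677^9 = 0.000007050

Final: 0.000007050


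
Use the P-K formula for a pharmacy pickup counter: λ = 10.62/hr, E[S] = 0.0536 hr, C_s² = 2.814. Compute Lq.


ρ = λ·E[S] = 10.62·0.0536 = 0.5692
Lq = ρ²(1+C_s²)/(2(1−ρ)) = 0.3240·(1+2.814)/(2·0.4308)
= 0.3240·3.8140/0.8615 = 1.43445

Final: 1.43445


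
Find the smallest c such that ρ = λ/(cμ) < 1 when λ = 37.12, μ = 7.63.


Stability requires cμ > λ ⇔ c > λ/μ.
λ/μ = 37.12/7.63 = 4.8650
Minimum integer c = ⌊4.8650⌋ + 1 = 5
Check: 5·7.63 = 38.15 > 37.12, while 4·7.63 = 30.52 ≤ 37.12

Final: 5 servers


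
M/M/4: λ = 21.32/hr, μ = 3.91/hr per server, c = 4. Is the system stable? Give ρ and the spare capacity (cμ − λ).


Total capacity cμ = 4·3.91 = 15.64/hr
ρ = λ/(cμ) = 21.32/15.64 = 1.3632
Stable ⇔ ρ < 1: NO
Spare capacity = cμ − λ = 15.64 − 21.32 = -5.68/hr

Final: ρ = 1.3632; unstable; margin = -5.68/hr


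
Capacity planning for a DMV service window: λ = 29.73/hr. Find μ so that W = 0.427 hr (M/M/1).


W = 1/(μ−λ) ⇒ μ − λ = 1/W = 1/0.427 = 2.3419
μ = λ + 1/W = 29.73 + 2.3419 = 32.0719 per hr

Final: 32.0719 /hr


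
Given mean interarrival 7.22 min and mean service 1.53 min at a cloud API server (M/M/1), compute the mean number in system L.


λ = 60/7.22 = 8.3102 /hr
μ = 60/1.53 = 39.2157 /hr
ρ = λ/μ = 8.3102/39.2157 = 0.2119
L = ρ/(1−ρ) = 0.2119/0.7881 = 0.2689

Final: 0.2689


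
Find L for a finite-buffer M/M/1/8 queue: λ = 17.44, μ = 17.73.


ρ = 17.44/17.73 = 0.9836
L = ρ[1 − (K+1)ρ^K + Kρ^(K+1)] / [(1−ρ)(1−ρ^(K+1))]
Numerator: 0.9836·(1 − 9·0.876399 + 8·0.862064) = 0.008777
Denominator: (0.01636)·(0.137936) = 0.002256
L = 0.008777/0.002256 = 3.8901

Final: 3.8901


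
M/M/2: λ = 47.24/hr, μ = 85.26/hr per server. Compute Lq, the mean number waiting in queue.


a = λ/μ = 0.5541; ρ = a/2 = 0.2770
P₀ = 0.566128
Lq = P₀·a^c·ρ / (c!·(1−ρ)²) = 0.566128·0.30699·0.2770/(2·0.52268)
= 0.04606

Final: 0.04606


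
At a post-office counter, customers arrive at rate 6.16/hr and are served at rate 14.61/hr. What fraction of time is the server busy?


ρ = λ/μ = 6.16/14.61 = 0.4216

Final: 0.4216


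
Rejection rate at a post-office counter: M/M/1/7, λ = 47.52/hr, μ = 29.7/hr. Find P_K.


ρ = λ/μ = 47.52/29.7 = 1.6000
P_K = (1−ρ)ρ^K/(1−ρ^(K+1)) = (-0.6000·26.843546)/(1 − 42.949673)
= -16.106127/-41.949673 = 0.383939

Final: 0.383939


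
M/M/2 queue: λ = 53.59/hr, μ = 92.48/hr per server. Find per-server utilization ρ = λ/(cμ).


ρ = λ/(cμ) = 53.59/(2·92.48) = 53.59/184.96 = 0.2897

Final: 0.2897


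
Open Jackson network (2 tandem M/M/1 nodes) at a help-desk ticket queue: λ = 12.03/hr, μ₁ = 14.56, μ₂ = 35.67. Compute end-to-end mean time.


Each node sees arrival rate λ = 12.03/hr (tandem ⇒ throughput preserved).
W₁ = 1/(μ₁−λ) = 1/(14.56−12.03) = 0.39526 hr
W₂ = 1/(μ₂−λ) = 1/(35.67−12.03) = 0.04230 hr
W_total = W₁ + W₂ = 0.39526 + 0.04230 = 0.43756 hr

Final: 0.43756 hr


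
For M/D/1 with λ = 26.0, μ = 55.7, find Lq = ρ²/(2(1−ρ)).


ρ = 26.0/55.7 = 0.4668
M/D/1: Lq = ρ²/(2(1−ρ)) = 0.2179/(2·0.5332) = 0.20432

Final: 0.20432


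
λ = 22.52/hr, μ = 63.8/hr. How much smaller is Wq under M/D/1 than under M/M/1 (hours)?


ρ = 22.52/63.8 = 0.3530
Wq(M/M/1) = ρ/(μ−λ) = 0.3530/41.28 = 0.008551 hr
Wq(M/D/1) = ρ/(2(μ−λ)) = 0.004275 hr
Savings = 0.008551 − 0.004275 = 0.004275 hr

Final: 0.004275 hr


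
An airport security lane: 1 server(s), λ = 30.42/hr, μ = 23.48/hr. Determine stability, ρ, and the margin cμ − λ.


Total capacity cμ = 1·23.48 = 23.48/hr
ρ = λ/(cμ) = 30.42/23.48 = 1.2956
Stable ⇔ ρ < 1: NO
Spare capacity = cμ − λ = 23.48 − 30.42 = -6.94/hr

Final: ρ = 1.2956; unstable; margin = -6.94/hr


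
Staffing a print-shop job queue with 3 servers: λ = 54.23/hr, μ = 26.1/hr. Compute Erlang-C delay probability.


a = λ/μ = 2.0778; ρ = a/3 = 0.6926
P₀ = 0.099013 (from M/M/c formula)
C(c,a) = [a^c/(c!(1−ρ))]·P₀ = [8.97010/(6·0.3074)]·0.099013
= 4.86331·0.099013 = 0.481532

Final: 0.481532


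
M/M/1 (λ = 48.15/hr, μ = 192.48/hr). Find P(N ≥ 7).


ρ = 48.15/192.48 = 0.2502
P(N ≥ n) = ρ^n = 0.2502^7 = 0.00006130

Final: 0.00006130


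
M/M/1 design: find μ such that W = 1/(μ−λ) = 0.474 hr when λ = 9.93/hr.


W = 1/(μ−λ) ⇒ μ − λ = 1/W = 1/0.474 = 2.1097
μ = λ + 1/W = 9.93 + 2.1097 = 12.0397 per hr

Final: 12.0397 /hr


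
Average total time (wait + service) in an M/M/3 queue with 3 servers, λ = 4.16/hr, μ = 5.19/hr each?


a = 0.8015; ρ = 0.2672; P₀ = 0.446449
Lq = P₀·a^c·ρ/(c!(1−ρ)²) = 0.01906
Wq = Lq/λ = 0.01906/4.16 = 0.004583 hr
W = Wq + 1/μ = 0.004583 + 0.19268 = 0.19726 hr

Final: 0.19726 hr


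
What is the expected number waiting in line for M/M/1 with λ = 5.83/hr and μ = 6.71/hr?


ρ = 5.83/6.71 = 0.8689
Lq = ρ²/(1−ρ) = 0.7549/0.1311 = 5.7561

Final: 5.7561


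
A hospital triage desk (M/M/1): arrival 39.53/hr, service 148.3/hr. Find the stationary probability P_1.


ρ = 39.53/148.3 = 0.2666
P_n = (1−ρ)·ρ^n = (1 − 0.2666)·0.2666^1 = 0.7334·0.266554 = 0.195503

Final: 0.195503


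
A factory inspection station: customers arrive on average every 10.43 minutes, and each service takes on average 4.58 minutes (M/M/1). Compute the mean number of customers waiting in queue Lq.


λ = 60/10.43 = 5.7526 /hr
μ = 60/4.58 = 13.1004 /hr
ρ = λ/μ = 5.7526/13.1004 = 0.4391
Lq = ρ²/(1−ρ) = 0.1928/0.5609 = 0.3438

Final: 0.3438


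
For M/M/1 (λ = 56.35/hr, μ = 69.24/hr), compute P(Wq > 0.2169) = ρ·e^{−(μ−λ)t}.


ρ = 56.35/69.24 = 0.8138
P(Wq > t) = ρ·e^{−(μ−λ)t} = 0.8138·e^{−2.7958}
= 0.8138·0.061063 = 0.049696

Final: 0.049696


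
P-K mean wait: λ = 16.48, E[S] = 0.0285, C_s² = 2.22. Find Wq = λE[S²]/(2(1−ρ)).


ρ = λ·E[S] = 16.48·0.0285 = 0.4697
E[S²] = E[S]²(1+C_s²) = 0.0285²·(1+2.22) = 0.002615
Wq = λ·E[S²]/(2(1−ρ)) = 16.48·0.002615/(2·0.5303) = 0.04064 hr

Final: 0.04064 hr


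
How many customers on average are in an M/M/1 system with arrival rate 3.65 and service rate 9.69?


ρ = λ/μ = 3.65/9.69 = 0.3767
L = ρ/(1−ρ) = 0.3767/(1 − 0.3767) = 0.3767/0.6233 = 0.6043

Final: 0.6043


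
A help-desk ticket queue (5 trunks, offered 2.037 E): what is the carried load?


B(5,2.037) = 0.038813 (Erlang-B)
Carried load = a(1 − B) = 2.037·(1 − 0.038813) = 2.037·0.961187 = 1.9579 E

Final: 1.9579 Erlangs


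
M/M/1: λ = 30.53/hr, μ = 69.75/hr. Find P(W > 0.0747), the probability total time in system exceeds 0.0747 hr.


W ~ Exponential(μ−λ) for M/M/1.
μ − λ = 69.75 − 30.53 = 39.2200
P(W > t) = e^{−(μ−λ)t} = e^{−2.9297} = 0.053411

Final: 0.053411


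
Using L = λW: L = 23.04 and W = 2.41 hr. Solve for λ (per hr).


λ = L/W = 23.04/2.41 = 9.5602 /hr

Final: 9.5602 /hr


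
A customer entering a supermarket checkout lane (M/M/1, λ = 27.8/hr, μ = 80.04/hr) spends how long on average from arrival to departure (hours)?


W = 1/(μ−λ) = 1/(80.04 − 27.8) = 1/52.24 = 0.01914 hr

Final: 0.01914 hr


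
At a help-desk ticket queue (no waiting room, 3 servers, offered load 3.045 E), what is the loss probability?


B(c,a) = (a^c/c!) / Σ_{k=0}^{c} a^k/k!
a^3/3! = 4.705553
Σ terms (k=0..3): 1.00000 + 3.04500 + 4.63601 + 4.70555 = 13.386565
B = 4.705553/13.386565 = 0.351513

Final: 0.351513


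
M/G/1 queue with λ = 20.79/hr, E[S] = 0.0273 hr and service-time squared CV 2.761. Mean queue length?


ρ = λ·E[S] = 20.79·0.0273 = 0.5676
Lq = ρ²(1+C_s²)/(2(1−ρ)) = 0.3221·(1+2.761)/(2·0.4324)
= 0.3221·3.7610/0.8649 = 1.40084

Final: 1.40084


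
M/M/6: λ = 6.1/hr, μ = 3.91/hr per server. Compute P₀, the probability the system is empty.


a = λ/μ = 6.1/3.91 = 1.5601; ρ = a/c = 0.2600
Σ_{k=0}^{5} a^k/k! (terms k=0..5) = 1.00000 + 1.56010 + 1.21696 + 0.63286 + 0.24683 + 0.07702 = 4.73377
Tail: a^6/(6!(1−ρ)) = 14.41845/(720·0.7400) = 0.02706
P₀ = 1/(4.73377 + 0.02706) = 1/4.76083 = 0.210047

Final: 0.210047


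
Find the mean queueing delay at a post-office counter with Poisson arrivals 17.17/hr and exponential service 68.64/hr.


ρ = 17.17/68.64 = 0.2501
Wq = ρ/(μ−λ) = 0.2501/(68.64 − 17.17) = 0.2501/51.47 = 0.004860 hr

Final: 0.004860 hr


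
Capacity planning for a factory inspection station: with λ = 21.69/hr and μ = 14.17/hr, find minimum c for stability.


Stability requires cμ > λ ⇔ c > λ/μ.
λ/μ = 21.69/14.17 = 1.5307
Minimum integer c = ⌊1.5307⌋ + 1 = 2
Check: 2·14.17 = 28.34 > 21.69, while 1·14.17 = 14.17 ≤ 21.69

Final: 2 servers


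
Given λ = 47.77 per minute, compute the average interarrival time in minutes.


Mean interarrival time = 1/λ = 1/47.77 minute = 0.02093 minute
In minutes: 0.02093 × 1 = 0.02093 min

Final: 0.02093 min


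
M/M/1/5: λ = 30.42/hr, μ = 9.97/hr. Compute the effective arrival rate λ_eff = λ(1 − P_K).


ρ = 3.0512; P_K = (1−ρ)ρ^5/(1−ρ^6) = 0.673089
λ_eff = λ(1 − P_K) = 30.42·(1 − 0.673089) = 30.42·0.326911 = 9.9446 /hr

Final: 9.9446 /hr


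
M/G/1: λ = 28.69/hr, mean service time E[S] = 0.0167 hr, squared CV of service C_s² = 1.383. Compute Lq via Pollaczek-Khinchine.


ρ = λ·E[S] = 28.69·0.0167 = 0.4791
Lq = ρ²(1+C_s²)/(2(1−ρ)) = 0.2296·(1+1.383)/(2·0.5209)
= 0.2296·2.3830/1.0418 = 0.52511

Final: 0.52511


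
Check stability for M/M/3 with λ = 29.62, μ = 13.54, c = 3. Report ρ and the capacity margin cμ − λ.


Total capacity cμ = 3·13.54 = 40.62/hr
ρ = λ/(cμ) = 29.62/40.62 = 0.7292
Stable ⇔ ρ < 1: YES
Spare capacity = cμ − λ = 40.62 − 29.62 = 11.00/hr

Final: ρ = 0.7292; stable; margin = 11.00/hr


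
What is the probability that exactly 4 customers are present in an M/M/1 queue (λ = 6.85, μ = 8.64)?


ρ = 6.85/8.64 = 0.7928
P_n = (1−ρ)·ρ^n = (1 − 0.7928)·0.7928^4 = 0.2072·0.395100 = 0.081855

Final: 0.081855


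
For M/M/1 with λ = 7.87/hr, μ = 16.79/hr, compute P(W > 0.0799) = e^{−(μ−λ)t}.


W ~ Exponential(μ−λ) for M/M/1.
μ − λ = 16.79 − 7.87 = 8.9200
P(W > t) = e^{−(μ−λ)t} = e^{−0.7127} = 0.490315

Final: 0.490315


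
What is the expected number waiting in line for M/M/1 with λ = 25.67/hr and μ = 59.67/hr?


ρ = 25.67/59.67 = 0.4302
Lq = ρ²/(1−ρ) = 0.1851/0.5698 = 0.3248

Final: 0.3248
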